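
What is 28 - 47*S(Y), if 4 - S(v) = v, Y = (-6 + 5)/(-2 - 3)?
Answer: -753/5 ≈ -150.60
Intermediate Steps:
Y = ⅕ (Y = -1/(-5) = -1*(-⅕) = ⅕ ≈ 0.20000)
S(v) = 4 - v
28 - 47*S(Y) = 28 - 47*(4 - 1*⅕) = 28 - 47*(4 - ⅕) = 28 - 47*19/5 = 28 - 893/5 = -753/5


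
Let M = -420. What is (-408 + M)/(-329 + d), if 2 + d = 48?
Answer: 828/283 ≈ 2.9258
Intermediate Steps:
d = 46 (d = -2 + 48 = 46)
(-408 + M)/(-329 + d) = (-408 - 420)/(-329 + 46) = -828/(-283) = -828*(-1/283) = 828/283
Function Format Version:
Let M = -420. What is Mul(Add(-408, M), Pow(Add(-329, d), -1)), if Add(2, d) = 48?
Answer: Rational(828, 283) ≈ 2.9258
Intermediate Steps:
d = 46 (d = Add(-2, 48) = 46)
Mul(Add(-408, M), Pow(Add(-329, d), -1)) = Mul(Add(-408, -420), Pow(Add(-329, 46), -1)) = Mul(-828, Pow(-283, -1)) = Mul(-828, Rational(-1, 283)) = Rational(828, 283)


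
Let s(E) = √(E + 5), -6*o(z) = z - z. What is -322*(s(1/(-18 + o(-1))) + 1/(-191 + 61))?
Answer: 161/65 - 161*√178/3 ≈ -713.53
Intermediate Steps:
o(z) = 0 (o(z) = -(z - z)/6 = -⅙*0 = 0)
s(E) = √(5 + E)
-322*(s(1/(-18 + o(-1))) + 1/(-191 + 61)) = -322*(√(5 + 1/(-18 + 0)) + 1/(-191 + 61)) = -322*(√(5 + 1/(-18)) + 1/(-130)) = -322*(√(5 - 1/18) - 1/130) = -322*(√(89/18) - 1/130) = -322*(√178/6 - 1/130) = -322*(-1/130 + √178/6) = 161/65 - 161*√178/3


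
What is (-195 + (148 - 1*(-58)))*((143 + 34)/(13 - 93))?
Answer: -1947/80 ≈ -24.337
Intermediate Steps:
(-195 + (148 - 1*(-58)))*((143 + 34)/(13 - 93)) = (-195 + (148 + 58))*(177/(-80)) = (-195 + 206)*(177*(-1/80)) = 11*(-177/80) = -1947/80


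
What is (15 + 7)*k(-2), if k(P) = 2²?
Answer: 88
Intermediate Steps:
k(P) = 4
(15 + 7)*k(-2) = (15 + 7)*4 = 22*4 = 88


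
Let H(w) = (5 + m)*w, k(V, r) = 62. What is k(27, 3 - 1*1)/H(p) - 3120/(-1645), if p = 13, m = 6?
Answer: 109630/47047 ≈ 2.3302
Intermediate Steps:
H(w) = 11*w (H(w) = (5 + 6)*w = 11*w)
k(27, 3 - 1*1)/H(p) - 3120/(-1645) = 62/((11*13)) - 3120/(-1645) = 62/143 - 3120*(-1/1645) = 62*(1/143) + 624/329 = 62/143 + 624/329 = 109630/47047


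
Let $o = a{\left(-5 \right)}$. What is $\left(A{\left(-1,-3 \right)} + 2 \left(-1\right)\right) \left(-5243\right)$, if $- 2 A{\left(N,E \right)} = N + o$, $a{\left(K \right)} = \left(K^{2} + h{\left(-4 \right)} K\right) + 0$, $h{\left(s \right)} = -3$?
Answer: $\frac{225449}{2} \approx 1.1272 \cdot 10^{5}$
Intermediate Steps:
$a{\left(K \right)} = K^{2} - 3 K$ ($a{\left(K \right)} = \left(K^{2} - 3 K\right) + 0 = K^{2} - 3 K$)
$o = 40$ ($o = - 5 \left(-3 - 5\right) = \left(-5\right) \left(-8\right) = 40$)
$A{\left(N,E \right)} = -20 - \frac{N}{2}$ ($A{\left(N,E \right)} = - \frac{N + 40}{2} = - \frac{40 + N}{2} = -20 - \frac{N}{2}$)
$\left(A{\left(-1,-3 \right)} + 2 \left(-1\right)\right) \left(-5243\right) = \left(\left(-20 - - \frac{1}{2}\right) + 2 \left(-1\right)\right) \left(-5243\right) = \left(\left(-20 + \frac{1}{2}\right) - 2\right) \left(-5243\right) = \left(- \frac{39}{2} - 2\right) \left(-5243\right) = \left(- \frac{43}{2}\right) \left(-5243\right) = \frac{225449}{2}$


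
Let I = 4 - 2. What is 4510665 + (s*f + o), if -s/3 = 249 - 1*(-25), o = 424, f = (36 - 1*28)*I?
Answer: 4497937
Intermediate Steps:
I = 2
f = 16 (f = (36 - 1*28)*2 = (36 - 28)*2 = 8*2 = 16)
s = -822 (s = -3*(249 - 1*(-25)) = -3*(249 + 25) = -3*274 = -822)
4510665 + (s*f + o) = 4510665 + (-822*16 + 424) = 4510665 + (-13152 + 424) = 4510665 - 12728 = 4497937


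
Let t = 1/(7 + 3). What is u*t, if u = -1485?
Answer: -297/2 ≈ -148.50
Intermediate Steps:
t = ⅒ (t = 1/10 = ⅒ ≈ 0.10000)
u*t = -1485*⅒ = -297/2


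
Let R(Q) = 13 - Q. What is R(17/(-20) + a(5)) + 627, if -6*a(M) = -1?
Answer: 38441/60 ≈ 640.68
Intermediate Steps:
a(M) = ⅙ (a(M) = -⅙*(-1) = ⅙)
R(17/(-20) + a(5)) + 627 = (13 - (17/(-20) + ⅙)) + 627 = (13 - (17*(-1/20) + ⅙)) + 627 = (13 - (-17/20 + ⅙)) + 627 = (13 - 1*(-41/60)) + 627 = (13 + 41/60) + 627 = 821/60 + 627 = 38441/60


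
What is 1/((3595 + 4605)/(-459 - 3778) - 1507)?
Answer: -4237/6393359 ≈ -0.00066272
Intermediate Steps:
1/((3595 + 4605)/(-459 - 3778) - 1507) = 1/(8200/(-4237) - 1507) = 1/(8200*(-1/4237) - 1507) = 1/(-8200/4237 - 1507) = 1/(-6393359/4237) = -4237/6393359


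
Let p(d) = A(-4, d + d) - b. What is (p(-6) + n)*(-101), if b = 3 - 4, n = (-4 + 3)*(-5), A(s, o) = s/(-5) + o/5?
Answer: -2222/5 ≈ -444.40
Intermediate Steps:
A(s, o) = -s/5 + o/5 (A(s, o) = s*(-⅕) + o*(⅕) = -s/5 + o/5)
n = 5 (n = -1*(-5) = 5)
b = -1
p(d) = 9/5 + 2*d/5 (p(d) = (-⅕*(-4) + (d + d)/5) - 1*(-1) = (⅘ + (2*d)/5) + 1 = (⅘ + 2*d/5) + 1 = 9/5 + 2*d/5)
(p(-6) + n)*(-101) = ((9/5 + (⅖)*(-6)) + 5)*(-101) = ((9/5 - 12/5) + 5)*(-101) = (-⅗ + 5)*(-101) = (22/5)*(-101) = -2222/5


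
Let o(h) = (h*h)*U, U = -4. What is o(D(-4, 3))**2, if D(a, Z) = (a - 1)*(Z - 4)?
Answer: 10000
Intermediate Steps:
D(a, Z) = (-1 + a)*(-4 + Z)
o(h) = -4*h**2 (o(h) = (h*h)*(-4) = h**2*(-4) = -4*h**2)
o(D(-4, 3))**2 = (-4*(4 - 1*3 - 4*(-4) + 3*(-4))**2)**2 = (-4*(4 - 3 + 16 - 12)**2)**2 = (-4*5**2)**2 = (-4*25)**2 = (-100)**2 = 10000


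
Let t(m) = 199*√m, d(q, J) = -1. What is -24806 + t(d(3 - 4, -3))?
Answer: -24806 + 199*I ≈ -24806.0 + 199.0*I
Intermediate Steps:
-24806 + t(d(3 - 4, -3)) = -24806 + 199*√(-1) = -24806 + 199*I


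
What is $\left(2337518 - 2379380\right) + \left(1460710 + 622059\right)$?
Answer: $2040907$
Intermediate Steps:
$\left(2337518 - 2379380\right) + \left(1460710 + 622059\right) = -41862 + 2082769 = 2040907$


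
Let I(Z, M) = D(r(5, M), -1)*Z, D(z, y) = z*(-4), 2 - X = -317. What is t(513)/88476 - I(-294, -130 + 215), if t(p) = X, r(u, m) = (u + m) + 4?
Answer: -9780490625/88476 ≈ -1.1054e+5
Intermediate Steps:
r(u, m) = 4 + m + u (r(u, m) = (m + u) + 4 = 4 + m + u)
X = 319 (X = 2 - 1*(-317) = 2 + 317 = 319)
t(p) = 319
D(z, y) = -4*z
I(Z, M) = Z*(-36 - 4*M) (I(Z, M) = (-4*(4 + M + 5))*Z = (-4*(9 + M))*Z = (-36 - 4*M)*Z = Z*(-36 - 4*M))
t(513)/88476 - I(-294, -130 + 215) = 319/88476 - 4*(-294)*(-9 - (-130 + 215)) = 319*(1/88476) - 4*(-294)*(-9 - 1*85) = 319/88476 - 4*(-294)*(-9 - 85) = 319/88476 - 4*(-294)*(-94) = 319/88476 - 1*110544 = 319/88476 - 110544 = -9780490625/88476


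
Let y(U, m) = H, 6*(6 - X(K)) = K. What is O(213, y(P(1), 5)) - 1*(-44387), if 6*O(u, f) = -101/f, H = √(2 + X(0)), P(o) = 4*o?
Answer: 44387 - 101*√2/24 ≈ 44381.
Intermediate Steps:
X(K) = 6 - K/6
H = 2*√2 (H = √(2 + (6 - ⅙*0)) = √(2 + (6 + 0)) = √(2 + 6) = √8 = 2*√2 ≈ 2.8284)
y(U, m) = 2*√2
O(u, f) = -101/(6*f) (O(u, f) = (-101/f)/6 = -101/(6*f))
O(213, y(P(1), 5)) - 1*(-44387) = -101*√2/4/6 - 1*(-44387) = -101*√2/24 + 44387 = 44387 - 101*√2/24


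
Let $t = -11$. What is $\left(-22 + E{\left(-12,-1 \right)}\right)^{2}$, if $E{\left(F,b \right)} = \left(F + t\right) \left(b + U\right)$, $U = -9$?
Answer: $43264$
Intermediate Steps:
$E{\left(F,b \right)} = \left(-11 + F\right) \left(-9 + b\right)$ ($E{\left(F,b \right)} = \left(F - 11\right) \left(b - 9\right) = \left(-11 + F\right) \left(-9 + b\right)$)
$\left(-22 + E{\left(-12,-1 \right)}\right)^{2} = \left(-22 - -230\right)^{2} = \left(-22 + \left(99 + 11 + 108 + 12\right)\right)^{2} = \left(-22 + 230\right)^{2} = 208^{2} = 43264$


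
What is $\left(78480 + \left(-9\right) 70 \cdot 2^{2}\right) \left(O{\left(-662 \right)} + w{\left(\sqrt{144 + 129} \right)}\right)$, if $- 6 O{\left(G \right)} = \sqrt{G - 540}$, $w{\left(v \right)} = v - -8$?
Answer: $607680 + 75960 \sqrt{273} - 12660 i \sqrt{1202} \approx 1.8627 \cdot 10^{6} - 4.3892 \cdot 10^{5} i$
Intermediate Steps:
$w{\left(v \right)} = 8 + v$ ($w{\left(v \right)} = v + 8 = 8 + v$)
$O{\left(G \right)} = - \frac{\sqrt{-540 + G}}{6}$ ($O{\left(G \right)} = - \frac{\sqrt{G - 540}}{6} = - \frac{\sqrt{-540 + G}}{6}$)
$\left(78480 + \left(-9\right) 70 \cdot 2^{2}\right) \left(O{\left(-662 \right)} + w{\left(\sqrt{144 + 129} \right)}\right) = \left(78480 + \left(-9\right) 70 \cdot 2^{2}\right) \left(- \frac{\sqrt{-540 - 662}}{6} + \left(8 + \sqrt{144 + 129}\right)\right) = \left(78480 - 2520\right) \left(- \frac{\sqrt{-1202}}{6} + \left(8 + \sqrt{273}\right)\right) = \left(78480 - 2520\right) \left(- \frac{i \sqrt{1202}}{6} + \left(8 + \sqrt{273}\right)\right) = 75960 \left(- \frac{i \sqrt{1202}}{6} + \left(8 + \sqrt{273}\right)\right) = 75960 \left(8 + \sqrt{273} - \frac{i \sqrt{1202}}{6}\right) = 607680 + 75960 \sqrt{273} - 12660 i \sqrt{1202}$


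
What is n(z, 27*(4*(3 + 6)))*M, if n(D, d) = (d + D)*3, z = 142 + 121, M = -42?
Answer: -155610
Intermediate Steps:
z = 263
n(D, d) = 3*D + 3*d (n(D, d) = (D + d)*3 = 3*D + 3*d)
n(z, 27*(4*(3 + 6)))*M = (3*263 + 3*(27*(4*(3 + 6))))*(-42) = (789 + 3*(27*(4*9)))*(-42) = (789 + 3*(27*36))*(-42) = (789 + 3*972)*(-42) = (789 + 2916)*(-42) = 3705*(-42) = -155610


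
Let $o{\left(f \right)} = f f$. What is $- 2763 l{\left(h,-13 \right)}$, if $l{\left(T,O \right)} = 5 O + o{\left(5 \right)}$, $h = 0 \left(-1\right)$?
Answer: $110520$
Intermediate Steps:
$h = 0$
$o{\left(f \right)} = f^{2}$
$l{\left(T,O \right)} = 25 + 5 O$ ($l{\left(T,O \right)} = 5 O + 5^{2} = 5 O + 25 = 25 + 5 O$)
$- 2763 l{\left(h,-13 \right)} = - 2763 \left(25 + 5 \left(-13\right)\right) = - 2763 \left(25 - 65\right) = \left(-2763\right) \left(-40\right) = 110520$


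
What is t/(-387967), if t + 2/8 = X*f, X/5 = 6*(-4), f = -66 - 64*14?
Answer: -461759/1551868 ≈ -0.29755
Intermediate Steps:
f = -962 (f = -66 - 896 = -962)
X = -120 (X = 5*(6*(-4)) = 5*(-24) = -120)
t = 461759/4 (t = -¼ - 120*(-962) = -¼ + 115440 = 461759/4 ≈ 1.1544e+5)
t/(-387967) = (461759/4)/(-387967) = (461759/4)*(-1/387967) = -461759/1551868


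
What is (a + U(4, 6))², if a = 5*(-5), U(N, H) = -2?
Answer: 729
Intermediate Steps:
a = -25
(a + U(4, 6))² = (-25 - 2)² = (-27)² = 729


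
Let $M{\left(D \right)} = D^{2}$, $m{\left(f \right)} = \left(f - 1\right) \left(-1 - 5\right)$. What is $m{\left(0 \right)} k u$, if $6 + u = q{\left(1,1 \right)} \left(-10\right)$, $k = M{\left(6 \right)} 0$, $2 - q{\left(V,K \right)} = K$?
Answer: $0$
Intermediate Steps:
$m{\left(f \right)} = 6 - 6 f$ ($m{\left(f \right)} = \left(-1 + f\right) \left(-6\right) = 6 - 6 f$)
$q{\left(V,K \right)} = 2 - K$
$k = 0$ ($k = 6^{2} \cdot 0 = 36 \cdot 0 = 0$)
$u = -16$ ($u = -6 + \left(2 - 1\right) \left(-10\right) = -6 + 1 \left(-10\right) = -6 - 10 = -16$)
$m{\left(0 \right)} k u = \left(6 - 0\right) 0 \left(-16\right) = \left(6 + 0\right) 0 \left(-16\right) = 6 \cdot 0 \left(-16\right) = 0 \left(-16\right) = 0$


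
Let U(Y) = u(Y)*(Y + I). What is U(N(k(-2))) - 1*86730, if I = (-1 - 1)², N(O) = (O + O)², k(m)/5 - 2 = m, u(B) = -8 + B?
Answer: -86762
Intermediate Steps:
k(m) = 10 + 5*m
N(O) = 4*O² (N(O) = (2*O)² = 4*O²)
I = 4 (I = (-2)² = 4)
U(Y) = (-8 + Y)*(4 + Y) (U(Y) = (-8 + Y)*(Y + 4) = (-8 + Y)*(4 + Y))
U(N(k(-2))) - 1*86730 = (-8 + 4*(10 + 5*(-2))²)*(4 + 4*(10 + 5*(-2))²) - 1*86730 = (-8 + 4*(10 - 10)²)*(4 + 4*(10 - 10)²) - 86730 = (-8 + 4*0²)*(4 + 4*0²) - 86730 = (-8 + 4*0)*(4 + 4*0) - 86730 = (-8 + 0)*(4 + 0) - 86730 = -8*4 - 86730 = -32 - 86730 = -86762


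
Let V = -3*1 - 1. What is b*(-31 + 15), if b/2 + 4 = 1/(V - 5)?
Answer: 1184/9 ≈ 131.56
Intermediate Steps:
V = -4 (V = -3 - 1 = -4)
b = -74/9 (b = -8 + 2/(-4 - 5) = -8 + 2/(-9) = -8 + 2*(-⅑) = -8 - 2/9 = -74/9 ≈ -8.2222)
b*(-31 + 15) = -74*(-31 + 15)/9 = -74/9*(-16) = 1184/9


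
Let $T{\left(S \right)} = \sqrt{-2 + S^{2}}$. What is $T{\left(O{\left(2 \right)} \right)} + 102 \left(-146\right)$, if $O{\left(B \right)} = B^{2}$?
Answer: $-14892 + \sqrt{14} \approx -14888.0$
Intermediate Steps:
$T{\left(O{\left(2 \right)} \right)} + 102 \left(-146\right) = \sqrt{-2 + \left(2^{2}\right)^{2}} + 102 \left(-146\right) = \sqrt{-2 + 4^{2}} - 14892 = \sqrt{-2 + 16} - 14892 = \sqrt{14} - 14892 = -14892 + \sqrt{14}$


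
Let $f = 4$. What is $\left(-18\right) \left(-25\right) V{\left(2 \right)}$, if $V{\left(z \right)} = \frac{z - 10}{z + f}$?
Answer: $-600$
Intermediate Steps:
$V{\left(z \right)} = \frac{-10 + z}{4 + z}$ ($V{\left(z \right)} = \frac{z - 10}{z + 4} = \frac{-10 + z}{4 + z}$)
$\left(-18\right) \left(-25\right) V{\left(2 \right)} = \left(-18\right) \left(-25\right) \frac{-10 + 2}{4 + 2} = 450 \cdot \frac{1}{6} \left(-8\right) = 450 \left(- \frac{4}{3}\right) = -600$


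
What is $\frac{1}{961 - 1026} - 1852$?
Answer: $- \frac{120381}{65} \approx -1852.0$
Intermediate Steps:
$\frac{1}{961 - 1026} - 1852 = \frac{1}{-65} - 1852 = - \frac{1}{65} - 1852 = - \frac{120381}{65}$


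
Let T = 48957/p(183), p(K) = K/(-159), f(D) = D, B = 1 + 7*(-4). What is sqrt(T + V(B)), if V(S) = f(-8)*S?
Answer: I*sqrt(157474245)/61 ≈ 205.72*I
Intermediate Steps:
B = -27 (B = 1 - 28 = -27)
p(K) = -K/159 (p(K) = K*(-1/159) = -K/159)
V(S) = -8*S
T = -2594721/61 (T = 48957/((-1/159*183)) = 48957/(-61/53) = 48957*(-53/61) = -2594721/61 ≈ -42536.)
sqrt(T + V(B)) = sqrt(-2594721/61 - 8*(-27)) = sqrt(-2594721/61 + 216) = sqrt(-2581545/61) = I*sqrt(157474245)/61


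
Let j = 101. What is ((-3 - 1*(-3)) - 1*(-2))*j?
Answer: 202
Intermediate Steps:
((-3 - 1*(-3)) - 1*(-2))*j = ((-3 - 1*(-3)) - 1*(-2))*101 = ((-3 + 3) + 2)*101 = (0 + 2)*101 = 2*101 = 202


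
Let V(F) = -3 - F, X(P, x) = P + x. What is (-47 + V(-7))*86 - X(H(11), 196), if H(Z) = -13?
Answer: -3881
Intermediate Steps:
(-47 + V(-7))*86 - X(H(11), 196) = (-47 + (-3 - 1*(-7)))*86 - (-13 + 196) = (-47 + (-3 + 7))*86 - 1*183 = (-47 + 4)*86 - 183 = -43*86 - 183 = -3698 - 183 = -3881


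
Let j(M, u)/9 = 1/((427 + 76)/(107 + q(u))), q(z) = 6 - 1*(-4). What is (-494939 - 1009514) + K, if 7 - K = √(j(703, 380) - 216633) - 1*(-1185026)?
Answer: -2689472 - I*√54809569038/503 ≈ -2.6895e+6 - 465.44*I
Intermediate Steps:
q(z) = 10 (q(z) = 6 + 4 = 10)
j(M, u) = 1053/503 (j(M, u) = 9/(((427 + 76)/(107 + 10))) = 9/((503/117)) = 9/((503*(1/117))) = 9/(503/117) = 9*(117/503) = 1053/503)
K = -1185019 - I*√54809569038/503 (K = 7 - (√(1053/503 - 216633) - 1*(-1185026)) = 7 - (√(-108965346/503) + 1185026) = 7 - (I*√54809569038/503 + 1185026) = 7 - (1185026 + I*√54809569038/503) = 7 + (-1185026 - I*√54809569038/503) = -1185019 - I*√54809569038/503 ≈ -1.185e+6 - 465.44*I)
(-494939 - 1009514) + K = (-494939 - 1009514) + (-1185019 - I*√54809569038/503) = -1504453 + (-1185019 - I*√54809569038/503) = -2689472 - I*√54809569038/503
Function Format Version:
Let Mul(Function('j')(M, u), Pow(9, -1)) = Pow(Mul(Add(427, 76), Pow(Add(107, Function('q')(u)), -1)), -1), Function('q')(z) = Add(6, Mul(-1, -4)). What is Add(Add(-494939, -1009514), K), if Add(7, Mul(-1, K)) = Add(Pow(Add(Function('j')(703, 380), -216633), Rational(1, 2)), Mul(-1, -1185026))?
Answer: Add(-2689472, Mul(Rational(-1, 503), I, Pow(54809569038, Rational(1, 2)))) ≈ Add(-2.6895e+6, Mul(-465.44, I))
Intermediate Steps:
Function('q')(z) = 10 (Function('q')(z) = Add(6, 4) = 10)
Function('j')(M, u) = Rational(1053, 503) (Function('j')(M, u) = Mul(9, Pow(Mul(Add(427, 76), Pow(Add(107, 10), -1)), -1)) = Mul(9, Pow(Mul(503, Pow(117, -1)), -1)) = Mul(9, Pow(Mul(503, Rational(1, 117)), -1)) = Mul(9, Pow(Rational(503, 117), -1)) = Mul(9, Rational(117, 503)) = Rational(1053, 503))
K = Add(-1185019, Mul(Rational(-1, 503), I, Pow(54809569038, Rational(1, 2)))) (K = Add(7, Mul(-1, Add(Pow(Add(Rational(1053, 503), -216633), Rational(1, 2)), Mul(-1, -1185026)))) = Add(7, Mul(-1, Add(Pow(Rational(-108965346, 503), Rational(1, 2)), 1185026))) = Add(7, Mul(-1, Add(Mul(Rational(1, 503), I, Pow(54809569038, Rational(1, 2))), 1185026))) = Add(7, Mul(-1, Add(1185026, Mul(Rational(1, 503), I, Pow(54809569038, Rational(1, 2)))))) = Add(7, Add(-1185026, Mul(Rational(-1, 503), I, Pow(54809569038, Rational(1, 2))))) = Add(-1185019, Mul(Rational(-1, 503), I, Pow(54809569038, Rational(1, 2)))) ≈ Add(-1.1850e+6, Mul(-465.44, I)))
Add(Add(-494939, -1009514), K) = Add(Add(-494939, -1009514), Add(-1185019, Mul(Rational(-1, 503), I, Pow(54809569038, Rational(1, 2))))) = Add(-1504453, Add(-1185019, Mul(Rational(-1, 503), I, Pow(54809569038, Rational(1, 2))))) = Add(-2689472, Mul(Rational(-1, 503), I, Pow(54809569038, Rational(1, 2))))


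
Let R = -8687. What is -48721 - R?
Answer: -40034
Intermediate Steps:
-48721 - R = -48721 - 1*(-8687) = -48721 + 8687 = -40034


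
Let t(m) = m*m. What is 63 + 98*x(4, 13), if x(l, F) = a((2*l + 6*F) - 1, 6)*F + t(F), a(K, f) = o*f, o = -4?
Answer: -13951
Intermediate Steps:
a(K, f) = -4*f
t(m) = m²
x(l, F) = F² - 24*F (x(l, F) = (-4*6)*F + F² = -24*F + F² = F² - 24*F)
63 + 98*x(4, 13) = 63 + 98*(13*(-24 + 13)) = 63 + 98*(13*(-11)) = 63 + 98*(-143) = 63 - 14014 = -13951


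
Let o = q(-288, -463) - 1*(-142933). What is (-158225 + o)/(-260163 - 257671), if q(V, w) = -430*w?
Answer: -91899/258917 ≈ -0.35494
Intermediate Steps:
o = 342023 (o = -430*(-463) - 1*(-142933) = 199090 + 142933 = 342023)
(-158225 + o)/(-260163 - 257671) = (-158225 + 342023)/(-260163 - 257671) = 183798/(-517834) = 183798*(-1/517834) = -91899/258917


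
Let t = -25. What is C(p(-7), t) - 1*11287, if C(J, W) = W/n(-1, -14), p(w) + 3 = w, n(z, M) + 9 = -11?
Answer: -45143/4 ≈ -11286.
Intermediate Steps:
n(z, M) = -20 (n(z, M) = -9 - 11 = -20)
p(w) = -3 + w
C(J, W) = -W/20 (C(J, W) = W/(-20) = W*(-1/20) = -W/20)
C(p(-7), t) - 1*11287 = -1/20*(-25) - 1*11287 = 5/4 - 11287 = -45143/4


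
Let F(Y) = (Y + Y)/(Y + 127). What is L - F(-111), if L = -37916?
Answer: -303217/8 ≈ -37902.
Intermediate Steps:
F(Y) = 2*Y/(127 + Y) (F(Y) = (2*Y)/(127 + Y) = 2*Y/(127 + Y))
L - F(-111) = -37916 - 2*(-111)/(127 - 111) = -37916 - 2*(-111)/16 = -37916 - 1*(-111/8) = -37916 + 111/8 = -303217/8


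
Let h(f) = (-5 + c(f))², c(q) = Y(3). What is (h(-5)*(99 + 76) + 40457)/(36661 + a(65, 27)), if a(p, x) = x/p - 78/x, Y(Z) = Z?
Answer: 24076845/21445238 ≈ 1.1227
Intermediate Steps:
c(q) = 3
a(p, x) = -78/x + x/p
h(f) = 4 (h(f) = (-5 + 3)² = (-2)² = 4)
(h(-5)*(99 + 76) + 40457)/(36661 + a(65, 27)) = (4*(99 + 76) + 40457)/(36661 + (-78/27 + 27/65)) = (4*175 + 40457)/(36661 + (-78*1/27 + 27*(1/65))) = (700 + 40457)/(36661 + (-26/9 + 27/65)) = 41157/(36661 - 1447/585) = 41157/(21445238/585) = 41157*(585/21445238) = 24076845/21445238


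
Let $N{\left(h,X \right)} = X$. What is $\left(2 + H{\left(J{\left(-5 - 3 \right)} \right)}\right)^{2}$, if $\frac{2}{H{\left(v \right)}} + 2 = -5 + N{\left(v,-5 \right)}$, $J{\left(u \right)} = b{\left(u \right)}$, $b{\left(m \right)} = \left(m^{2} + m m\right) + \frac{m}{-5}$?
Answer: $\frac{121}{36} \approx 3.3611$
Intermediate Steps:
$b{\left(m \right)} = 2 m^{2} - \frac{m}{5}$ ($b{\left(m \right)} = \left(m^{2} + m^{2}\right) + m \left(- \frac{1}{5}\right) = 2 m^{2} - \frac{m}{5}$)
$J{\left(u \right)} = \frac{u \left(-1 + 10 u\right)}{5}$
$H{\left(v \right)} = - \frac{1}{6}$ ($H{\left(v \right)} = \frac{2}{-2 - 10} = \frac{2}{-12} = 2 \left(- \frac{1}{12}\right) = - \frac{1}{6}$)
$\left(2 + H{\left(J{\left(-5 - 3 \right)} \right)}\right)^{2} = \left(2 - \frac{1}{6}\right)^{2} = \left(\frac{11}{6}\right)^{2} = \frac{121}{36}$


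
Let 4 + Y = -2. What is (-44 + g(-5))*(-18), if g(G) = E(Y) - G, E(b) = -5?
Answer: 792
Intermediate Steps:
Y = -6 (Y = -4 - 2 = -6)
g(G) = -5 - G
(-44 + g(-5))*(-18) = (-44 + (-5 - 1*(-5)))*(-18) = (-44 + (-5 + 5))*(-18) = (-44 + 0)*(-18) = -44*(-18) = 792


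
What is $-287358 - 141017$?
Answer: $-428375$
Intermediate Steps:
$-287358 - 141017 = -428375$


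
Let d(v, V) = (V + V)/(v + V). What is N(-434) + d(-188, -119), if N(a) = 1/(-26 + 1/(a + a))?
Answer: 5104946/6928683 ≈ 0.73678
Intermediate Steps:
N(a) = 1/(-26 + 1/(2*a))
d(v, V) = 2*V/(V + v) (d(v, V) = (2*V)/(V + v) = 2*V/(V + v))
N(-434) + d(-188, -119) = -2*(-434)/(-1 + 52*(-434)) + 2*(-119)/(-119 - 188) = -2*(-434)/(-1 - 22568) + 2*(-119)/(-307) = -2*(-434)/(-22569) + 2*(-119)*(-1/307) = -2*(-434)*(-1/22569) + 238/307 = -868/22569 + 238/307 = 5104946/6928683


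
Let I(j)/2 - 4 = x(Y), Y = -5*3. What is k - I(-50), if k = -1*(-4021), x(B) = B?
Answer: 4043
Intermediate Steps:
Y = -15
I(j) = -22 (I(j) = 8 + 2*(-15) = 8 - 30 = -22)
k = 4021
k - I(-50) = 4021 - 1*(-22) = 4021 + 22 = 4043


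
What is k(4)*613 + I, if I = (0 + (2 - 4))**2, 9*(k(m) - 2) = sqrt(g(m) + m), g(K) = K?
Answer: 1230 + 1226*sqrt(2)/9 ≈ 1422.6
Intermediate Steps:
k(m) = 2 + sqrt(2)*sqrt(m)/9 (k(m) = 2 + sqrt(m + m)/9 = 2 + sqrt(2*m)/9 = 2 + (sqrt(2)*sqrt(m))/9 = 2 + sqrt(2)*sqrt(m)/9)
I = 4 (I = (0 - 2)**2 = (-2)**2 = 4)
k(4)*613 + I = (2 + sqrt(2)*sqrt(4)/9)*613 + 4 = (2 + (1/9)*sqrt(2)*2)*613 + 4 = (2 + 2*sqrt(2)/9)*613 + 4 = (1226 + 1226*sqrt(2)/9) + 4 = 1230 + 1226*sqrt(2)/9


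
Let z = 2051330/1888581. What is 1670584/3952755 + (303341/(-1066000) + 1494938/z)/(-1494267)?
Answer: -42918043107180448911499/86105239535456145342000 ≈ -0.49844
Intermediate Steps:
z = 2051330/1888581 (z = 2051330*(1/1888581) = 2051330/1888581 ≈ 1.0862)
1670584/3952755 + (303341/(-1066000) + 1494938/z)/(-1494267) = 1670584/3952755 + (303341/(-1066000) + 1494938/(2051330/1888581))/(-1494267) = 1670584*(1/3952755) + (303341*(-1/1066000) + 1494938*(1888581/2051330))*(-1/1494267) = 1670584/3952755 + (-303341/1066000 + 1411655751489/1025665)*(-1/1494267) = 1670584/3952755 + (300964943992205447/218671778000)*(-1/1494267) = 1670584/3952755 - 300964943992205447/326754021696726000 = -42918043107180448911499/86105239535456145342000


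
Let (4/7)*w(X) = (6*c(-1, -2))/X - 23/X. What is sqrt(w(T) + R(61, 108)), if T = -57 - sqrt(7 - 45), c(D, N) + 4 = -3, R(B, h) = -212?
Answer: sqrt((47881 + 848*I*sqrt(38))/(-57 - I*sqrt(38)))/2 ≈ 0.00736 - 14.492*I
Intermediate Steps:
c(D, N) = -7 (c(D, N) = -4 - 3 = -7)
T = -57 - I*sqrt(38) (T = -57 - sqrt(-38) = -57 - I*sqrt(38) ≈ -57.0 - 6.1644*I)
w(X) = -455/(4*X) (w(X) = 7*((6*(-7))/X - 23/X)/4 = 7*(-42/X - 23/X)/4 = 7*(-65/X)/4 = -455/(4*X))
sqrt(w(T) + R(61, 108)) = sqrt(-455/(4*(-57 - I*sqrt(38))) - 212) = sqrt(-212 - 455/(4*(-57 - I*sqrt(38))))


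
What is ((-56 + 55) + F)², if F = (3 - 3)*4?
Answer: 1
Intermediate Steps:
F = 0 (F = 0*4 = 0)
((-56 + 55) + F)² = ((-56 + 55) + 0)² = (-1 + 0)² = (-1)² = 1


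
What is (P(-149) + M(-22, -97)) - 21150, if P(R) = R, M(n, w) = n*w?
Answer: -19165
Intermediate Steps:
(P(-149) + M(-22, -97)) - 21150 = (-149 - 22*(-97)) - 21150 = (-149 + 2134) - 21150 = 1985 - 21150 = -19165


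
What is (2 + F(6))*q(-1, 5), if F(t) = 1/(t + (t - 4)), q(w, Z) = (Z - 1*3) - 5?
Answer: -51/8 ≈ -6.3750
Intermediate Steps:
q(w, Z) = -8 + Z (q(w, Z) = (Z - 3) - 5 = (-3 + Z) - 5 = -8 + Z)
F(t) = 1/(-4 + 2*t) (F(t) = 1/(t + (-4 + t)) = 1/(-4 + 2*t))
(2 + F(6))*q(-1, 5) = (2 + 1/(2*(-2 + 6)))*(-8 + 5) = (2 + (½)/4)*(-3) = (2 + (½)*(¼))*(-3) = (2 + ⅛)*(-3) = (17/8)*(-3) = -51/8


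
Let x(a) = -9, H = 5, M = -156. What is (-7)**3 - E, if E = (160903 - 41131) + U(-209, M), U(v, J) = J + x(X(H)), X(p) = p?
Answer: -119950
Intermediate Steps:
U(v, J) = -9 + J (U(v, J) = J - 9 = -9 + J)
E = 119607 (E = (160903 - 41131) + (-9 - 156) = 119772 - 165 = 119607)
(-7)**3 - E = (-7)**3 - 1*119607 = -343 - 119607 = -119950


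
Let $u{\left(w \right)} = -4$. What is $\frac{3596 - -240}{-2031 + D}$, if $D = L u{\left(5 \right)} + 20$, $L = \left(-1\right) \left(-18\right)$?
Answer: $- \frac{3836}{2083} \approx -1.8416$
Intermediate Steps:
$L = 18$
$D = -52$ ($D = 18 \left(-4\right) + 20 = -72 + 20 = -52$)
$\frac{3596 - -240}{-2031 + D} = \frac{3596 - -240}{-2031 - 52} = \frac{3596 + 240}{-2083} = 3836 \left(- \frac{1}{2083}\right) = - \frac{3836}{2083}$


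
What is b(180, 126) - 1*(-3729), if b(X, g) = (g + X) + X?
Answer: 4215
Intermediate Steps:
b(X, g) = g + 2*X (b(X, g) = (X + g) + X = g + 2*X)
b(180, 126) - 1*(-3729) = (126 + 2*180) - 1*(-3729) = (126 + 360) + 3729 = 486 + 3729 = 4215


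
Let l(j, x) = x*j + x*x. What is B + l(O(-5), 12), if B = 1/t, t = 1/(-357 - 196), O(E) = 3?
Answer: -373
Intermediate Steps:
l(j, x) = x**2 + j*x (l(j, x) = j*x + x**2 = x**2 + j*x)
t = -1/553 (t = 1/(-553) = -1/553 ≈ -0.0018083)
B = -553 (B = 1/(-1/553) = -553)
B + l(O(-5), 12) = -553 + 12*(3 + 12) = -553 + 12*15 = -553 + 180 = -373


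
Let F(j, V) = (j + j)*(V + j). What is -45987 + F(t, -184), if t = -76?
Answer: -6467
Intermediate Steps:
F(j, V) = 2*j*(V + j) (F(j, V) = (2*j)*(V + j) = 2*j*(V + j))
-45987 + F(t, -184) = -45987 + 2*(-76)*(-184 - 76) = -45987 + 2*(-76)*(-260) = -45987 + 39520 = -6467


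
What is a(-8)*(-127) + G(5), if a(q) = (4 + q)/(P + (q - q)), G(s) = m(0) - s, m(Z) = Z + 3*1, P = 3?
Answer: 502/3 ≈ 167.33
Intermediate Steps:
m(Z) = 3 + Z (m(Z) = Z + 3 = 3 + Z)
G(s) = 3 - s (G(s) = (3 + 0) - s = 3 - s)
a(q) = 4/3 + q/3 (a(q) = (4 + q)/(3 + (q - q)) = (4 + q)/(3 + 0) = (4 + q)/3 = (4 + q)*(⅓) = 4/3 + q/3)
a(-8)*(-127) + G(5) = (4/3 + (⅓)*(-8))*(-127) + (3 - 1*5) = (4/3 - 8/3)*(-127) + (3 - 5) = -4/3*(-127) - 2 = 508/3 - 2 = 502/3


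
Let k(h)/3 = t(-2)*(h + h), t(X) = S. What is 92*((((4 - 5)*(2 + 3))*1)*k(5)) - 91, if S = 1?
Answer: -13891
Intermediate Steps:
t(X) = 1
k(h) = 6*h (k(h) = 3*(1*(h + h)) = 3*(1*(2*h)) = 3*(2*h) = 6*h)
92*((((4 - 5)*(2 + 3))*1)*k(5)) - 91 = 92*((((4 - 5)*(2 + 3))*1)*(6*5)) - 91 = 92*((-1*5*1)*30) - 91 = 92*(-5*1*30) - 91 = 92*(-5*30) - 91 = 92*(-150) - 91 = -13800 - 91 = -13891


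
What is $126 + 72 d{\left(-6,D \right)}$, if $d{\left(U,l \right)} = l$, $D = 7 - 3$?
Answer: $414$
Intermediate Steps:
$D = 4$
$126 + 72 d{\left(-6,D \right)} = 126 + 72 \cdot 4 = 126 + 288 = 414$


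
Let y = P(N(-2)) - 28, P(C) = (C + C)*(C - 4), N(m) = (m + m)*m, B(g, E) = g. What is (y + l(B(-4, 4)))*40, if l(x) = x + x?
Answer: 1120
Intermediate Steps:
N(m) = 2*m² (N(m) = (2*m)*m = 2*m²)
l(x) = 2*x
P(C) = 2*C*(-4 + C) (P(C) = (2*C)*(-4 + C) = 2*C*(-4 + C))
y = 36 (y = 2*(2*(-2)²)*(-4 + 2*(-2)²) - 28 = 2*(2*4)*(-4 + 2*4) - 28 = 2*8*(-4 + 8) - 28 = 2*8*4 - 28 = 64 - 28 = 36)
(y + l(B(-4, 4)))*40 = (36 + 2*(-4))*40 = (36 - 8)*40 = 28*40 = 1120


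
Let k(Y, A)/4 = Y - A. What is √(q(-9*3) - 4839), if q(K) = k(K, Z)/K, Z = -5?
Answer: I*√391695/9 ≈ 69.54*I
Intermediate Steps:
k(Y, A) = -4*A + 4*Y (k(Y, A) = 4*(Y - A) = -4*A + 4*Y)
q(K) = (20 + 4*K)/K (q(K) = (-4*(-5) + 4*K)/K = (20 + 4*K)/K)
√(q(-9*3) - 4839) = √((4 + 20/((-9*3))) - 4839) = √((4 + 20/(-27)) - 4839) = √((4 + 20*(-1/27)) - 4839) = √((4 - 20/27) - 4839) = √(88/27 - 4839) = √(-130565/27) = I*√391695/9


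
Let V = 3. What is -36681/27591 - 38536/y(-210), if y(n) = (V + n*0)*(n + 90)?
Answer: 43751734/413865 ≈ 105.71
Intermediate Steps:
y(n) = 270 + 3*n (y(n) = (3 + n*0)*(n + 90) = (3 + 0)*(90 + n) = 3*(90 + n) = 270 + 3*n)
-36681/27591 - 38536/y(-210) = -36681/27591 - 38536/(270 + 3*(-210)) = -36681*1/27591 - 38536/(270 - 630) = -12227/9197 - 38536/(-360) = -12227/9197 - 38536*(-1/360) = -12227/9197 + 4817/45 = 43751734/413865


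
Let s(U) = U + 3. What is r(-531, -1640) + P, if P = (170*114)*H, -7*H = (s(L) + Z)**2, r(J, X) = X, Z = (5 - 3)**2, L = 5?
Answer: -2802200/7 ≈ -4.0031e+5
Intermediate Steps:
Z = 4 (Z = 2**2 = 4)
s(U) = 3 + U
H = -144/7 (H = -((3 + 5) + 4)**2/7 = -(8 + 4)**2/7 = -1/7*12**2 = -1/7*144 = -144/7 ≈ -20.571)
P = -2790720/7 (P = (170*114)*(-144/7) = 19380*(-144/7) = -2790720/7 ≈ -3.9867e+5)
r(-531, -1640) + P = -1640 - 2790720/7 = -2802200/7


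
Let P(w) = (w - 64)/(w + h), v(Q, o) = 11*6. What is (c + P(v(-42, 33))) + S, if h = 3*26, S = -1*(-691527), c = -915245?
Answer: -16107695/72 ≈ -2.2372e+5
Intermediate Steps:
v(Q, o) = 66
S = 691527
h = 78
P(w) = (-64 + w)/(78 + w) (P(w) = (w - 64)/(w + 78) = (-64 + w)/(78 + w))
(c + P(v(-42, 33))) + S = (-915245 + (-64 + 66)/(78 + 66)) + 691527 = (-915245 + 2/144) + 691527 = (-915245 + (1/144)*2) + 691527 = (-915245 + 1/72) + 691527 = -65897639/72 + 691527 = -16107695/72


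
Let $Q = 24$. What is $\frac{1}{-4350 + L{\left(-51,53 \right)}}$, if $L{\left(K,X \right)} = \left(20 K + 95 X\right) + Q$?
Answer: $- \frac{1}{311} \approx -0.0032154$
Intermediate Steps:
$L{\left(K,X \right)} = 24 + 20 K + 95 X$ ($L{\left(K,X \right)} = \left(20 K + 95 X\right) + 24 = 24 + 20 K + 95 X$)
$\frac{1}{-4350 + L{\left(-51,53 \right)}} = \frac{1}{-4350 + \left(24 + 20 \left(-51\right) + 95 \cdot 53\right)} = \frac{1}{-4350 + \left(24 - 1020 + 5035\right)} = \frac{1}{-4350 + 4039} = \frac{1}{-311} = - \frac{1}{311}$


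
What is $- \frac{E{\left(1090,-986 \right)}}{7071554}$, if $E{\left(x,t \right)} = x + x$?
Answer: $- \frac{1090}{3535777} \approx -0.00030828$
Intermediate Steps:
$E{\left(x,t \right)} = 2 x$
$- \frac{E{\left(1090,-986 \right)}}{7071554} = - \frac{2 \cdot 1090}{7071554} = - \frac{2180}{7071554} = \left(-1\right) \frac{1090}{3535777} = - \frac{1090}{3535777}$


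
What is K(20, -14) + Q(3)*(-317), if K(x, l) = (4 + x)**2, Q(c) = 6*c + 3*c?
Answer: -7983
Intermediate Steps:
Q(c) = 9*c
K(20, -14) + Q(3)*(-317) = (4 + 20)**2 + (9*3)*(-317) = 24**2 + 27*(-317) = 576 - 8559 = -7983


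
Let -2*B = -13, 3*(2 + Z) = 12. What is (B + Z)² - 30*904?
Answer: -108191/4 ≈ -27048.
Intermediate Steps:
Z = 2 (Z = -2 + (⅓)*12 = -2 + 4 = 2)
B = 13/2 (B = -½*(-13) = 13/2 ≈ 6.5000)
(B + Z)² - 30*904 = (13/2 + 2)² - 30*904 = (17/2)² - 27120 = 289/4 - 27120 = -108191/4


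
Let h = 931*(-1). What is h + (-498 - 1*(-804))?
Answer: -625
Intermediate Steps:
h = -931
h + (-498 - 1*(-804)) = -931 + (-498 - 1*(-804)) = -931 + (-498 + 804) = -931 + 306 = -625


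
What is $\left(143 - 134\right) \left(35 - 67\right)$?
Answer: $-288$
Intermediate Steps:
$\left(143 - 134\right) \left(35 - 67\right) = 9 \left(-32\right) = -288$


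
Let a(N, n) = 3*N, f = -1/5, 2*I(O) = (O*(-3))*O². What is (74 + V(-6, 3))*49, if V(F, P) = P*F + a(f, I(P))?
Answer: 13573/5 ≈ 2714.6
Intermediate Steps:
I(O) = -3*O³/2 (I(O) = ((O*(-3))*O²)/2 = ((-3*O)*O²)/2 = (-3*O³)/2 = -3*O³/2)
f = -⅕ (f = -1*⅕ = -⅕ ≈ -0.20000)
V(F, P) = -⅗ + F*P (V(F, P) = P*F + 3*(-⅕) = F*P - ⅗ = -⅗ + F*P)
(74 + V(-6, 3))*49 = (74 + (-⅗ - 6*3))*49 = (74 + (-⅗ - 18))*49 = (74 - 93/5)*49 = (277/5)*49 = 13573/5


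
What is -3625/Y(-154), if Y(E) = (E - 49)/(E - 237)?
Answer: -48875/7 ≈ -6982.1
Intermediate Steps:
Y(E) = (-49 + E)/(-237 + E)
-3625/Y(-154) = -3625*(-237 - 154)/(-49 - 154) = -3625/(-203/(-391)) = -3625/((-1/391*(-203))) = -3625/203/391 = -3625*391/203 = -48875/7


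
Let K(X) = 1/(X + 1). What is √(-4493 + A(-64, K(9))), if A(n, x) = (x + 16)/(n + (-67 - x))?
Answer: 2*I*√3649539/57 ≈ 67.031*I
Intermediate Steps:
K(X) = 1/(1 + X)
A(n, x) = (16 + x)/(-67 + n - x)
√(-4493 + A(-64, K(9))) = √(-4493 + (-16 - 1/(1 + 9))/(67 + 1/(1 + 9) - 1*(-64))) = √(-4493 + (-16 - 1/10)/(67 + 1/10 + 64)) = √(-4493 + (-16 - 1*⅒)/(67 + ⅒ + 64)) = √(-4493 + (-16 - ⅒)/(1311/10)) = √(-4493 + (10/1311)*(-161/10)) = √(-4493 - 7/57) = √(-256108/57) = 2*I*√3649539/57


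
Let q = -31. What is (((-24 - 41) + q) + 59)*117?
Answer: -4329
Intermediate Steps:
(((-24 - 41) + q) + 59)*117 = (((-24 - 41) - 31) + 59)*117 = ((-65 - 31) + 59)*117 = (-96 + 59)*117 = -37*117 = -4329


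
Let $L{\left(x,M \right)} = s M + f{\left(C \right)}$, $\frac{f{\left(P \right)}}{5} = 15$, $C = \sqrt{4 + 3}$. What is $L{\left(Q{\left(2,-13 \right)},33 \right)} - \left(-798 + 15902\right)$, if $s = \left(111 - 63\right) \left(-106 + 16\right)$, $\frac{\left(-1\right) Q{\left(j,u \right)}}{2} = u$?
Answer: $-157589$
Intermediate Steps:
$C = \sqrt{7} \approx 2.6458$
$f{\left(P \right)} = 75$ ($f{\left(P \right)} = 5 \cdot 15 = 75$)
$Q{\left(j,u \right)} = - 2 u$
$s = -4320$ ($s = 48 \left(-90\right) = -4320$)
$L{\left(x,M \right)} = 75 - 4320 M$ ($L{\left(x,M \right)} = - 4320 M + 75 = 75 - 4320 M$)
$L{\left(Q{\left(2,-13 \right)},33 \right)} - \left(-798 + 15902\right) = \left(75 - 142560\right) - \left(-798 + 15902\right) = \left(75 - 142560\right) - 15104 = -142485 - 15104 = -157589$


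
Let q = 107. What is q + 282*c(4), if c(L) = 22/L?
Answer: 1658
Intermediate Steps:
q + 282*c(4) = 107 + 282*(22/4) = 107 + 282*(22*(¼)) = 107 + 282*(11/2) = 107 + 1551 = 1658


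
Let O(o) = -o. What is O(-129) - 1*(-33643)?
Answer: 33772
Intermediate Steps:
O(-129) - 1*(-33643) = -1*(-129) - 1*(-33643) = 129 + 33643 = 33772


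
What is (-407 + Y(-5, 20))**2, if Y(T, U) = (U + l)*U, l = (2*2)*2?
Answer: 23409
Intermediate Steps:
l = 8 (l = 4*2 = 8)
Y(T, U) = U*(8 + U) (Y(T, U) = (U + 8)*U = (8 + U)*U = U*(8 + U))
(-407 + Y(-5, 20))**2 = (-407 + 20*(8 + 20))**2 = (-407 + 20*28)**2 = (-407 + 560)**2 = 153**2 = 23409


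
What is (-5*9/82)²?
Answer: 2025/6724 ≈ 0.30116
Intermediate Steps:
(-5*9/82)² = (-45*1/82)² = (-45/82)² = 2025/6724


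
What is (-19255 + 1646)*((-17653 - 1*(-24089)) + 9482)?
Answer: -280300062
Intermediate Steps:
(-19255 + 1646)*((-17653 - 1*(-24089)) + 9482) = -17609*((-17653 + 24089) + 9482) = -17609*(6436 + 9482) = -17609*15918 = -280300062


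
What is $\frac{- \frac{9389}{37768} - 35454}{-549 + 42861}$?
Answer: $- \frac{1339036061}{1598039616} \approx -0.83792$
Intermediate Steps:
$\frac{- \frac{9389}{37768} - 35454}{-549 + 42861} = \frac{\left(-9389\right) \frac{1}{37768} - 35454}{42312} = \left(- \frac{9389}{37768} - 35454\right) \frac{1}{42312} = \left(- \frac{1339036061}{37768}\right) \frac{1}{42312} = - \frac{1339036061}{1598039616}$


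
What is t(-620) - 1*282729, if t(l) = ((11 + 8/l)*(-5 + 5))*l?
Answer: -282729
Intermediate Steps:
t(l) = 0 (t(l) = ((11 + 8/l)*0)*l = 0*l = 0)
t(-620) - 1*282729 = 0 - 1*282729 = 0 - 282729 = -282729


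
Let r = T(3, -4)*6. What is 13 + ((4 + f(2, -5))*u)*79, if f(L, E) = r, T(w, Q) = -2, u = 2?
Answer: -1251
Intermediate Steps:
r = -12 (r = -2*6 = -12)
f(L, E) = -12
13 + ((4 + f(2, -5))*u)*79 = 13 + ((4 - 12)*2)*79 = 13 - 8*2*79 = 13 - 16*79 = 13 - 1264 = -1251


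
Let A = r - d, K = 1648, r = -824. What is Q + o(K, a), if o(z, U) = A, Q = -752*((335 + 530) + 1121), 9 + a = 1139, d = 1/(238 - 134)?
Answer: -155406785/104 ≈ -1.4943e+6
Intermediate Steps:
d = 1/104 ≈ 0.0096154
a = 1130 (a = -9 + 1139 = 1130)
Q = -1493472 (Q = -752*(865 + 1121) = -752*1986 = -1493472)
A = -85697/104 (A = -824 - 1*1/104 = -824 - 1/104 = -85697/104 ≈ -824.01)
o(z, U) = -85697/104
Q + o(K, a) = -1493472 - 85697/104 = -155406785/104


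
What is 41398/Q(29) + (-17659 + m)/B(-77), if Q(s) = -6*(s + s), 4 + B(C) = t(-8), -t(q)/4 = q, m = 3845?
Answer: -372901/609 ≈ -612.32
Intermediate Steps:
t(q) = -4*q
B(C) = 28 (B(C) = -4 - 4*(-8) = -4 + 32 = 28)
Q(s) = -12*s
41398/Q(29) + (-17659 + m)/B(-77) = 41398/((-12*29)) + (-17659 + 3845)/28 = 41398/(-348) - 13814*1/28 = 41398*(-1/348) - 6907/14 = -20699/174 - 6907/14 = -372901/609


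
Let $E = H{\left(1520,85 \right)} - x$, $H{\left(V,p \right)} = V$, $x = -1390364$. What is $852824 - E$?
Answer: $-539060$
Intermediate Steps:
$E = 1391884$ ($E = 1520 - -1390364 = 1520 + 1390364 = 1391884$)
$852824 - E = 852824 - 1391884 = -539060$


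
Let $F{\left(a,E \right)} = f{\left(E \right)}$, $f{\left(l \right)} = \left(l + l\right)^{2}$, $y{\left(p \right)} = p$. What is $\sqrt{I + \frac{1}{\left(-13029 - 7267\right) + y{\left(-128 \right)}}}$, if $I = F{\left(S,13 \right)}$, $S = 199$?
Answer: $\frac{\sqrt{70496617038}}{10212} \approx 26.0$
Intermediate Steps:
$f{\left(l \right)} = 4 l^{2}$ ($f{\left(l \right)} = \left(2 l\right)^{2} = 4 l^{2}$)
$F{\left(a,E \right)} = 4 E^{2}$
$I = 676$ ($I = 4 \cdot 13^{2} = 4 \cdot 169 = 676$)
$\sqrt{I + \frac{1}{\left(-13029 - 7267\right) + y{\left(-128 \right)}}} = \sqrt{676 + \frac{1}{\left(-13029 - 7267\right) - 128}} = \sqrt{676 + \frac{1}{-20296 - 128}} = \sqrt{676 + \frac{1}{-20424}} = \sqrt{676 - \frac{1}{20424}} = \sqrt{\frac{13806623}{20424}} = \frac{\sqrt{70496617038}}{10212}$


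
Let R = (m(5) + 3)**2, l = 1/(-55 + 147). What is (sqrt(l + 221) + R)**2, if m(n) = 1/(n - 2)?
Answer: 2566973/7452 + 100*sqrt(467659)/207 ≈ 674.83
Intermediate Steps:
l = 1/92 ≈ 0.010870
m(n) = 1/(-2 + n)
R = 100/9 (R = (1/(-2 + 5) + 3)**2 = (1/3 + 3)**2 = (10/3)**2 = 100/9 ≈ 11.111)
(sqrt(l + 221) + R)**2 = (sqrt(1/92 + 221) + 100/9)**2 = (sqrt(20333/92) + 100/9)**2 = (sqrt(467659)/46 + 100/9)**2 = (100/9 + sqrt(467659)/46)**2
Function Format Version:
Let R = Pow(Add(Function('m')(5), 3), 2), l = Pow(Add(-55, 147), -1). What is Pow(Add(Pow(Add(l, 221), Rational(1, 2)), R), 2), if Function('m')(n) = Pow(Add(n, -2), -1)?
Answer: Add(Rational(2566973, 7452), Mul(Rational(100, 207), Pow(467659, Rational(1, 2)))) ≈ 674.83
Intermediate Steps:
l = Rational(1, 92) (l = Pow(92, -1) = Rational(1, 92) ≈ 0.010870)
Function('m')(n) = Pow(Add(-2, n), -1)
R = Rational(100, 9) (R = Pow(Add(Pow(Add(-2, 5), -1), 3), 2) = Pow(Add(Pow(3, -1), 3), 2) = Pow(Add(Rational(1, 3), 3), 2) = Pow(Rational(10, 3), 2) = Rational(100, 9) ≈ 11.111)
Pow(Add(Pow(Add(l, 221), Rational(1, 2)), R), 2) = Pow(Add(Pow(Add(Rational(1, 92), 221), Rational(1, 2)), Rational(100, 9)), 2) = Pow(Add(Pow(Rational(20333, 92), Rational(1, 2)), Rational(100, 9)), 2) = Pow(Add(Mul(Rational(1, 46), Pow(467659, Rational(1, 2))), Rational(100, 9)), 2) = Pow(Add(Rational(100, 9), Mul(Rational(1, 46), Pow(467659, Rational(1, 2)))), 2)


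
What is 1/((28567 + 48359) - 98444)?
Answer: -1/21518 ≈ -4.6473e-5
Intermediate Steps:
1/((28567 + 48359) - 98444) = 1/(76926 - 98444) = 1/(-21518) = -1/21518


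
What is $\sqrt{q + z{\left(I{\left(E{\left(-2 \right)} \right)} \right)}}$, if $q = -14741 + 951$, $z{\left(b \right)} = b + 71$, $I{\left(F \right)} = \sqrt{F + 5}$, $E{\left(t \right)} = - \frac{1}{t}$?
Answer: $\frac{\sqrt{-54876 + 2 \sqrt{22}}}{2} \approx 117.12 i$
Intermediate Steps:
$I{\left(F \right)} = \sqrt{5 + F}$
$z{\left(b \right)} = 71 + b$
$q = -13790$
$\sqrt{q + z{\left(I{\left(E{\left(-2 \right)} \right)} \right)}} = \sqrt{-13790 + \left(71 + \sqrt{5 - \frac{1}{-2}}\right)} = \sqrt{-13790 + \left(71 + \sqrt{5 - - \frac{1}{2}}\right)} = \sqrt{-13790 + \left(71 + \sqrt{5 + \frac{1}{2}}\right)} = \sqrt{-13790 + \left(71 + \sqrt{\frac{11}{2}}\right)} = \sqrt{-13790 + \left(71 + \frac{\sqrt{22}}{2}\right)} = \sqrt{-13719 + \frac{\sqrt{22}}{2}}$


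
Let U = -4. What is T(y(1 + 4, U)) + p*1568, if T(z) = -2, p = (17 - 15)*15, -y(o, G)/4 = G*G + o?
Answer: 47038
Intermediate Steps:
y(o, G) = -4*o - 4*G² (y(o, G) = -4*(G*G + o) = -4*(G² + o) = -4*(o + G²) = -4*o - 4*G²)
p = 30 (p = 2*15 = 30)
T(y(1 + 4, U)) + p*1568 = -2 + 30*1568 = -2 + 47040 = 47038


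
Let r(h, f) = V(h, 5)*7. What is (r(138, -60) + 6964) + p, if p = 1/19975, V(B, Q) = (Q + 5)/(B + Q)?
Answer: 19893542093/2856425 ≈ 6964.5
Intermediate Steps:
V(B, Q) = (5 + Q)/(B + Q)
r(h, f) = 70/(5 + h) (r(h, f) = ((5 + 5)/(h + 5))*7 = (10/(5 + h))*7 = 70/(5 + h))
p = 1/19975 ≈ 5.0063e-5
(r(138, -60) + 6964) + p = (70/(5 + 138) + 6964) + 1/19975 = (70/143 + 6964) + 1/19975 = 995922/143 + 1/19975 = 19893542093/2856425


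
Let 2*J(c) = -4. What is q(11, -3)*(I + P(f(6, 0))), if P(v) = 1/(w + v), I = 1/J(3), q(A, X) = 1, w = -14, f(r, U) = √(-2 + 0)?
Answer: -113/198 - I*√2/198 ≈ -0.57071 - 0.0071425*I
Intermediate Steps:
f(r, U) = I*√2 (f(r, U) = √(-2) = I*√2)
J(c) = -2 (J(c) = (½)*(-4) = -2)
I = -½ (I = 1/(-2) = -½ ≈ -0.50000)
P(v) = 1/(-14 + v)
q(11, -3)*(I + P(f(6, 0))) = 1*(-½ + 1/(-14 + I*√2)) = -½ + 1/(-14 + I*√2)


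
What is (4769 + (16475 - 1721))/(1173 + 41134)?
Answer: 19523/42307 ≈ 0.46146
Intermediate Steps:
(4769 + (16475 - 1721))/(1173 + 41134) = (4769 + 14754)/42307 = 19523*(1/42307) = 19523/42307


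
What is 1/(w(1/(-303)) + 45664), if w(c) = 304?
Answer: 1/45968 ≈ 2.1754e-5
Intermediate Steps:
1/(w(1/(-303)) + 45664) = 1/(304 + 45664) = 1/45968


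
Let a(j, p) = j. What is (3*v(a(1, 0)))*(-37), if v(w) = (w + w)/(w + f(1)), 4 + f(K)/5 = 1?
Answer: 111/7 ≈ 15.857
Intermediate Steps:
f(K) = -15 (f(K) = -20 + 5*1 = -20 + 5 = -15)
v(w) = 2*w/(-15 + w) (v(w) = (w + w)/(w - 15) = (2*w)/(-15 + w) = 2*w/(-15 + w))
(3*v(a(1, 0)))*(-37) = (3*(2*1/(-15 + 1)))*(-37) = (3*(2*1/(-14)))*(-37) = (3*(2*1*(-1/14)))*(-37) = (3*(-⅐))*(-37) = -3/7*(-37) = 111/7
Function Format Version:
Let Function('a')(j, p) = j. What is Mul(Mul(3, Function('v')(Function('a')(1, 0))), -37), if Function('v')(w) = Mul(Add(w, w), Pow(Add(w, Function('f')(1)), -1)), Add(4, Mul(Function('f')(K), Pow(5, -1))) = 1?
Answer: Rational(111, 7) ≈ 15.857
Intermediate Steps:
Function('f')(K) = -15 (Function('f')(K) = Add(-20, Mul(5, 1)) = Add(-20, 5) = -15)
Function('v')(w) = Mul(2, w, Pow(Add(-15, w), -1)) (Function('v')(w) = Mul(Add(w, w), Pow(Add(w, -15), -1)) = Mul(Mul(2, w), Pow(Add(-15, w), -1)) = Mul(2, w, Pow(Add(-15, w), -1)))
Mul(Mul(3, Function('v')(Function('a')(1, 0))), -37) = Mul(Mul(3, Mul(2, 1, Pow(Add(-15, 1), -1))), -37) = Mul(Mul(3, Mul(2, 1, Pow(-14, -1))), -37) = Mul(Mul(3, Mul(2, 1, Rational(-1, 14))), -37) = Mul(Mul(3, Rational(-1, 7)), -37) = Mul(Rational(-3, 7), -37) = Rational(111, 7)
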